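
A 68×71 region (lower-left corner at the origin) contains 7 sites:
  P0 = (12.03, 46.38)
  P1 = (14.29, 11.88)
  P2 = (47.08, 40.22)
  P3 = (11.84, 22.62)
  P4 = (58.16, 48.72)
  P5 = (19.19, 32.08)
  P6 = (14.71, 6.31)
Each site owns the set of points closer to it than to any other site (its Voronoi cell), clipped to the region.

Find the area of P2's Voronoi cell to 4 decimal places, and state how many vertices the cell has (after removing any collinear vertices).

Area of P2's cell: 1401.0943 (7 vertices)

1. box [0,68]×[0,71]: [(0, 0) (68, 0) (68, 71) (0, 71)]
2. ⊥bis P2·P0 via (29.555,43.3): [(21.9451, 0) (68, 0) (68, 71) (34.4232, 71)]  |A|=2826.9248
3. ⊥bis P2·P1 via (30.685,26.05): [(27.2266, 30.0515) (53.1997, 0) (68, 0) (68, 71) (34.4232, 71)]  |A|=2357.3011
4. ⊥bis P2·P3 via (29.46,31.42): [(27.9859, 34.3716) (34.1363, 22.0568) (53.1997, 0) (68, 0) (68, 71) (34.4232, 71)]  |A|=2339.3404
5. ⊥bis P2·P4 via (52.62,44.47): [(34.0214, 68.7138) (27.9859, 34.3716) (34.1363, 22.0568) (53.1997, 0) (68, 0) (68, 24.4217)]  |A|=1509.6268
6. ⊥bis P2·P5 via (33.135,36.15): [(34.0214, 68.7138) (30.1162, 46.4932) (38.8349, 16.6203) (53.1997, 0) (68, 0) (68, 24.4217)]  |A|=1412.751
7. ⊥bis P2·P6 via (30.895,23.265): [(34.0214, 68.7138) (30.1162, 46.4932) (38.8349, 16.6203) (43.4522, 11.2781) (55.2668, 0) (68, 0) (68, 24.4217)]  |A|=1401.0943
8. canonical 7-gon: [(34.0214, 68.7138) (30.1162, 46.4932) (38.8349, 16.6203) (43.4522, 11.2781) (55.2668, 0) (68, 0) (68, 24.4217)]
9. shoelace: 1401.0943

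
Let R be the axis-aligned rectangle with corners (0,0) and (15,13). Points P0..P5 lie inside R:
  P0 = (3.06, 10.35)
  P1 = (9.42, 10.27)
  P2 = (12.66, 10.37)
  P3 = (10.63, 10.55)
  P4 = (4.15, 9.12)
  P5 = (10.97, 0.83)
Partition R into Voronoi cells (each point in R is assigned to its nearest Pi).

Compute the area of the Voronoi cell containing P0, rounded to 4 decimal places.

Area of P0's cell: 23.0813

1. box [0,15]×[0,13]: [(0, 0) (15, 0) (15, 13) (0, 13)]
2. ⊥bis P0·P1 via (6.24,10.31): [(0, 0) (6.1103, 0) (6.2738, 13) (0, 13)]  |A|=80.497
3. ⊥bis P0·P2 via (7.86,10.36): [(0, 0) (6.1103, 0) (6.2738, 13) (0, 13)]  |A|=80.497
4. ⊥bis P0·P3 via (6.845,10.45): [(0, 0) (6.1103, 0) (6.2738, 13) (0, 13)]  |A|=80.497
5. ⊥bis P0·P4 via (3.605,9.735): [(0, 6.5403) (6.2624, 12.0899) (6.2738, 13) (0, 13)]  |A|=23.0813
6. ⊥bis P0·P5 via (7.015,5.59): [(0, 6.5403) (6.2624, 12.0899) (6.2738, 13) (0, 13)]  |A|=23.0813
7. canonical 4-gon: [(0, 6.5403) (6.2624, 12.0899) (6.2738, 13) (0, 13)]
8. shoelace: 23.0813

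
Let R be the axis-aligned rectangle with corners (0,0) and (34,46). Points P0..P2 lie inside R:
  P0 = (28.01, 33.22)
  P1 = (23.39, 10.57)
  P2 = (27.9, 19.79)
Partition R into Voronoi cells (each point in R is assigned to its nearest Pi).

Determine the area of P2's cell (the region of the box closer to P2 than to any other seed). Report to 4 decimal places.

Area of P2's cell: 245.3434

1. box [0,34]×[0,46]: [(0, 0) (34, 0) (34, 46) (0, 46)]
2. ⊥bis P2·P0 via (27.955,26.505): [(0, 26.734) (0, 0) (34, 0) (34, 26.4555)]  |A|=904.2208
3. ⊥bis P2·P1 via (25.645,15.18): [(2.0592, 26.7171) (34, 11.0931) (34, 26.4555)]  |A|=245.3434
4. canonical 3-gon: [(2.0592, 26.7171) (34, 11.0931) (34, 26.4555)]
5. shoelace: 245.3434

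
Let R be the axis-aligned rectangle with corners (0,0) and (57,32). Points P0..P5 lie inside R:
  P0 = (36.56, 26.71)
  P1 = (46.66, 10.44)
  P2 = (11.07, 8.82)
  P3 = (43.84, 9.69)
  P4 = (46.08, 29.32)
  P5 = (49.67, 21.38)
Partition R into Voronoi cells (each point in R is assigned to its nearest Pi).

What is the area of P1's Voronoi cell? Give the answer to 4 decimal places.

1. box [0,57]×[0,32]: [(0, 0) (57, 0) (57, 32) (0, 32)]
2. ⊥bis P1·P0 via (41.61,18.575): [(11.6877, 0) (57, 0) (57, 28.1287)]  |A|=637.2885
3. ⊥bis P1·P2 via (28.865,9.63): [(28.8193, 10.6348) (29.3033, 0) (57, 0) (57, 28.1287)]  |A|=543.6187
4. ⊥bis P1·P3 via (45.25,10.065): [(42.7916, 19.3085) (47.9269, 0) (57, 0) (57, 28.1287)]  |A|=287.4262
5. ⊥bis P1·P4 via (46.37,19.88): [(43.5738, 19.7941) (42.7916, 19.3085) (47.9269, 0) (57, 0) (57, 20.2066)]  |A|=234.2441
6. ⊥bis P1·P5 via (48.165,15.91): [(43.3426, 17.2368) (47.9269, 0) (57, 0) (57, 13.4792)]  |A|=170.2412
7. canonical 4-gon: [(43.3426, 17.2368) (47.9269, 0) (57, 0) (57, 13.4792)]
8. shoelace: 170.2412

Area of P1's cell: 170.2412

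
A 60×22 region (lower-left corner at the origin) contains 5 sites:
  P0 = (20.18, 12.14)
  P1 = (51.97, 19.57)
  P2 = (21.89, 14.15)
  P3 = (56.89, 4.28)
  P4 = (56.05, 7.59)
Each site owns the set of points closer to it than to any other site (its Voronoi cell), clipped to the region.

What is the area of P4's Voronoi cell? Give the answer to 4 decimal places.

1. box [0,60]×[0,22]: [(0, 0) (60, 0) (60, 22) (0, 22)]
2. ⊥bis P4·P0 via (38.115,9.865): [(36.8637, 0) (60, 0) (60, 22) (39.6543, 22)]  |A|=478.3026
3. ⊥bis P4·P1 via (54.01,13.58): [(37.8898, 8.09) (36.8637, 0) (60, 0) (60, 15.62)]  |A|=266.2668
4. ⊥bis P4·P2 via (38.97,10.87): [(38.4744, 8.2891) (36.8826, 0) (60, 0) (60, 15.62)]  |A|=263.9262
5. ⊥bis P4·P3 via (56.47,5.935): [(38.4744, 8.2891) (37.0772, 1.0136) (60, 6.8308) (60, 15.62)]  |A|=173.9198
6. canonical 4-gon: [(38.4744, 8.2891) (37.0772, 1.0136) (60, 6.8308) (60, 15.62)]
7. shoelace: 173.9198

Area of P4's cell: 173.9198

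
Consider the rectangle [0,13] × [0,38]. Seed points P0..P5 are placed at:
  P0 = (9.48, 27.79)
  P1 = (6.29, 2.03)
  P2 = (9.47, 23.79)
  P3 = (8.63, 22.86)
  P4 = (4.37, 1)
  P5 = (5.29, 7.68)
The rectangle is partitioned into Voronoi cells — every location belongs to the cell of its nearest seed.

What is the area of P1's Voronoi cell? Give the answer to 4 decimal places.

Area of P1's cell: 43.8050

1. box [0,13]×[0,38]: [(0, 0) (13, 0) (13, 38) (0, 38)]
2. ⊥bis P1·P0 via (7.885,14.91): [(0, 15.8864) (0, 0) (13, 0) (13, 14.2766)]  |A|=196.0597
3. ⊥bis P1·P2 via (7.88,12.91): [(0, 14.0616) (0, 0) (13, 0) (13, 12.1618)]  |A|=170.4517
4. ⊥bis P1·P3 via (7.46,12.445): [(0, 13.283) (0, 0) (13, 0) (13, 11.8226)]  |A|=163.187
5. ⊥bis P1·P4 via (5.33,1.515): [(0, 13.283) (0, 11.4505) (6.1427, 0) (13, 0) (13, 11.8226)]  |A|=128.0182
6. ⊥bis P1·P5 via (5.79,4.855): [(3.7335, 4.491) (6.1427, 0) (13, 0) (13, 6.1311)]  |A|=43.805
7. canonical 4-gon: [(3.7335, 4.491) (6.1427, 0) (13, 0) (13, 6.1311)]
8. shoelace: 43.805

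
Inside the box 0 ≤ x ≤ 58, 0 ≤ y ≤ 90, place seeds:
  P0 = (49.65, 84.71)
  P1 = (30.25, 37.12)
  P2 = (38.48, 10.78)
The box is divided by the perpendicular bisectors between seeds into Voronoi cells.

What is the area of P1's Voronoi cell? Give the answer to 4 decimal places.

Area of P1's cell: 2500.0935

1. box [0,58]×[0,90]: [(0, 0) (58, 0) (58, 90) (0, 90)]
2. ⊥bis P1·P0 via (39.95,60.915): [(0, 77.2006) (0, 0) (58, 0) (58, 53.5569)]  |A|=3791.9677
3. ⊥bis P1·P2 via (34.365,23.95): [(0, 77.2006) (0, 13.2126) (58, 31.3348) (58, 53.5569)]  |A|=2500.0935
4. canonical 4-gon: [(0, 77.2006) (0, 13.2126) (58, 31.3348) (58, 53.5569)]
5. shoelace: 2500.0935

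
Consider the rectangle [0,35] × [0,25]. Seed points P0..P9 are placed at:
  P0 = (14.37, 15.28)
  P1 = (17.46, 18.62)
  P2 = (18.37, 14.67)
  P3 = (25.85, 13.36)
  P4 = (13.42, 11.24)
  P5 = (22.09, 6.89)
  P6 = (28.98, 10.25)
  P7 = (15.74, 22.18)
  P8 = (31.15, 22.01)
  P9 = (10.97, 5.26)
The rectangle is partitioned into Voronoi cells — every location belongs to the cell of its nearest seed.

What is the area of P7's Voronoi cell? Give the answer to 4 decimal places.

Area of P7's cell: 99.1523

1. box [0,35]×[0,25]: [(0, 0) (35, 0) (35, 25) (0, 25)]
2. ⊥bis P7·P0 via (15.055,18.73): [(0, 21.7192) (35, 14.7699) (35, 25) (0, 25)]  |A|=236.441
3. ⊥bis P7·P1 via (16.6,20.4): [(0, 21.7192) (13.7002, 18.999) (26.1209, 25) (0, 25)]  |A|=100.85
4. ⊥bis P7·P2 via (17.055,18.425): [(0, 21.7192) (13.7002, 18.999) (26.1209, 25) (0, 25)]  |A|=100.85
5. ⊥bis P7·P3 via (20.795,17.77): [(0, 21.7192) (13.7002, 18.999) (26.1209, 25) (0, 25)]  |A|=100.85
6. ⊥bis P7·P4 via (14.58,16.71): [(0, 21.7192) (13.7002, 18.999) (26.1209, 25) (0, 25)]  |A|=100.85
7. ⊥bis P7·P5 via (18.915,14.535): [(0, 21.7192) (13.7002, 18.999) (26.1209, 25) (0, 25)]  |A|=100.85
8. ⊥bis P7·P6 via (22.36,16.215): [(0, 21.7192) (13.7002, 18.999) (26.1209, 25) (0, 25)]  |A|=100.85
9. ⊥bis P7·P8 via (23.445,22.095): [(0, 21.7192) (13.7002, 18.999) (23.4629, 23.7158) (23.477, 25) (0, 25)]  |A|=99.1523
10. ⊥bis P7·P9 via (13.355,13.72): [(0, 21.7192) (13.7002, 18.999) (23.4629, 23.7158) (23.477, 25) (0, 25)]  |A|=99.1523
11. canonical 5-gon: [(0, 21.7192) (13.7002, 18.999) (23.4629, 23.7158) (23.477, 25) (0, 25)]
12. shoelace: 99.1523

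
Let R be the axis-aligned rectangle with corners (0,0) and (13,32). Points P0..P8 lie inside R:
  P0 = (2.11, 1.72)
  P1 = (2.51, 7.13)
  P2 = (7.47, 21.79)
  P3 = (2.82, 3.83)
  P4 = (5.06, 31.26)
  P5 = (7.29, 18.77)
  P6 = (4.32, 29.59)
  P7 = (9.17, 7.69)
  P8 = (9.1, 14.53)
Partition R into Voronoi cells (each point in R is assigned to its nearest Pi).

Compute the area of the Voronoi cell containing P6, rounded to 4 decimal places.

1. box [0,13]×[0,32]: [(0, 0) (13, 0) (13, 32) (0, 32)]
2. ⊥bis P6·P0 via (3.215,15.655): [(0, 15.9099) (13, 14.8791) (13, 32) (0, 32)]  |A|=215.8714
3. ⊥bis P6·P1 via (3.415,18.36): [(0, 18.6352) (13, 17.5876) (13, 32) (0, 32)]  |A|=180.552
4. ⊥bis P6·P2 via (5.895,25.69): [(0, 23.3093) (13, 28.5593) (13, 32) (0, 32)]  |A|=78.8537
5. ⊥bis P6·P3 via (3.57,16.71): [(0, 23.3093) (13, 28.5593) (13, 32) (0, 32)]  |A|=78.8537
6. ⊥bis P6·P4 via (4.69,30.425): [(0, 23.3093) (10.8551, 27.6931) (1.1356, 32) (0, 32)]  |A|=49.6147
7. ⊥bis P6·P5 via (5.805,24.18): [(0, 23.3093) (10.8551, 27.6931) (1.1356, 32) (0, 32)]  |A|=49.6147
8. ⊥bis P6·P7 via (6.745,18.64): [(0, 23.3093) (10.8551, 27.6931) (1.1356, 32) (0, 32)]  |A|=49.6147
9. ⊥bis P6·P8 via (6.71,22.06): [(0, 23.3093) (10.8551, 27.6931) (1.1356, 32) (0, 32)]  |A|=49.6147
10. canonical 4-gon: [(0, 23.3093) (10.8551, 27.6931) (1.1356, 32) (0, 32)]
11. shoelace: 49.6147

Area of P6's cell: 49.6147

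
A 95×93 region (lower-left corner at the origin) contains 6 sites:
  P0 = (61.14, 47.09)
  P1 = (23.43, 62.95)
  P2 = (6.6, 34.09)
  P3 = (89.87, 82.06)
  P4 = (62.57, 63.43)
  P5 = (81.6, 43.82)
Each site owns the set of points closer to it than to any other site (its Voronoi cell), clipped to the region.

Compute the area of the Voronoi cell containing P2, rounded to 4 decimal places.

Area of P2's cell: 1800.5010

1. box [0,95]×[0,93]: [(0, 0) (95, 0) (95, 93) (0, 93)]
2. ⊥bis P2·P0 via (33.87,40.59): [(0, 0) (43.5449, 0) (21.3777, 93) (0, 93)]  |A|=3018.9017
3. ⊥bis P2·P1 via (15.015,48.52): [(0, 57.2761) (0, 0) (43.5449, 0) (34.7186, 37.0296)]  |A|=1800.501
4. ⊥bis P2·P3 via (48.235,58.075): [(0, 57.2761) (0, 0) (43.5449, 0) (34.7186, 37.0296)]  |A|=1800.501
5. ⊥bis P2·P4 via (34.585,48.76): [(0, 57.2761) (0, 0) (43.5449, 0) (34.7186, 37.0296)]  |A|=1800.501
6. ⊥bis P2·P5 via (44.1,38.955): [(0, 57.2761) (0, 0) (43.5449, 0) (34.7186, 37.0296)]  |A|=1800.501
7. canonical 4-gon: [(0, 57.2761) (0, 0) (43.5449, 0) (34.7186, 37.0296)]
8. shoelace: 1800.501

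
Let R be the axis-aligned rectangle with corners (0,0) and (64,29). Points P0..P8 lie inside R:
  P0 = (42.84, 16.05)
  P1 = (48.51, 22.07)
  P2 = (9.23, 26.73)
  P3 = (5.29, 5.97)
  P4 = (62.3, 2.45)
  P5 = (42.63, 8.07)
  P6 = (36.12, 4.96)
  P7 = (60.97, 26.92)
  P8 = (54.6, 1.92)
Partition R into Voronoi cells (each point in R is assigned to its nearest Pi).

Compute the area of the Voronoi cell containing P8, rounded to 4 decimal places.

1. box [0,64]×[0,29]: [(0, 0) (64, 0) (64, 29) (0, 29)]
2. ⊥bis P8·P0 via (48.72,8.985): [(37.9242, 0) (64, 0) (64, 21.7021)]  |A|=282.9495
3. ⊥bis P8·P1 via (51.555,11.995): [(52.7823, 12.3659) (37.9242, 0) (64, 0) (64, 15.7563)]  |A|=249.6002
4. ⊥bis P8·P2 via (31.915,14.325): [(52.7823, 12.3659) (37.9242, 0) (64, 0) (64, 15.7563)]  |A|=249.6002
5. ⊥bis P8·P3 via (29.945,3.945): [(52.7823, 12.3659) (37.9242, 0) (64, 0) (64, 15.7563)]  |A|=249.6002
6. ⊥bis P8·P4 via (58.45,2.185): [(57.648, 13.8365) (52.7823, 12.3659) (37.9242, 0) (58.6004, 0)]  |A|=162.2025
7. ⊥bis P8·P5 via (48.615,4.995): [(57.648, 13.8365) (52.7823, 12.3659) (52.118, 11.8131) (46.0486, 0) (58.6004, 0)]  |A|=114.2154
8. ⊥bis P8·P6 via (45.36,3.44): [(57.648, 13.8365) (52.7823, 12.3659) (52.118, 11.8131) (46.0486, 0) (58.6004, 0)]  |A|=114.2154
9. ⊥bis P8·P7 via (57.785,14.42): [(57.648, 13.8365) (52.7823, 12.3659) (52.118, 11.8131) (46.0486, 0) (58.6004, 0)]  |A|=114.2154
10. canonical 5-gon: [(57.648, 13.8365) (52.7823, 12.3659) (52.118, 11.8131) (46.0486, 0) (58.6004, 0)]
11. shoelace: 114.2154

Area of P8's cell: 114.2154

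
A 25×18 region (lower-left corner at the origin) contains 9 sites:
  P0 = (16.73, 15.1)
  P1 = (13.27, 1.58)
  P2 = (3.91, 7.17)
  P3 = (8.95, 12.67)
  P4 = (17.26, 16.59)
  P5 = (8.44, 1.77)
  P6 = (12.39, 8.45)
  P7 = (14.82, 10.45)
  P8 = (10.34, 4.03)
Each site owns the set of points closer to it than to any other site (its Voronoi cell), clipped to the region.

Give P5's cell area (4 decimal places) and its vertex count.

1. box [0,25]×[0,18]: [(0, 0) (25, 0) (25, 18) (0, 18)]
2. ⊥bis P5·P0 via (12.585,8.435): [(0, 16.2617) (0, 0) (25, 0) (25, 0.714)]  |A|=212.1965
3. ⊥bis P5·P1 via (10.855,1.675): [(11.1559, 9.3238) (0, 16.2617) (0, 0) (10.7891, 0)]  |A|=141.0043
4. ⊥bis P5·P2 via (6.175,4.47): [(11.1284, 8.6254) (0.8465, 0) (10.7891, 0)]  |A|=42.8792
5. ⊥bis P5·P3 via (8.695,7.22): [(11.0688, 7.1089) (9.4131, 7.1864) (0.8465, 0) (10.7891, 0)]  |A|=41.6215
6. ⊥bis P5·P4 via (12.85,9.18): [(11.0688, 7.1089) (9.4131, 7.1864) (0.8465, 0) (10.7891, 0)]  |A|=41.6215
7. ⊥bis P5·P6 via (10.415,5.11): [(10.9771, 4.7776) (8.3755, 6.316) (0.8465, 0) (10.7891, 0)]  |A|=37.7578
8. ⊥bis P5·P7 via (11.63,6.11): [(10.9771, 4.7776) (8.3755, 6.316) (0.8465, 0) (10.7891, 0)]  |A|=37.7578
9. ⊥bis P5·P8 via (9.39,2.9): [(10.8547, 1.6686) (6.8495, 5.0358) (0.8465, 0) (10.7891, 0)]  |A|=28.4866
10. canonical 4-gon: [(10.8547, 1.6686) (6.8495, 5.0358) (0.8465, 0) (10.7891, 0)]
11. shoelace: 28.4866

Area of P5's cell: 28.4866 (4 vertices)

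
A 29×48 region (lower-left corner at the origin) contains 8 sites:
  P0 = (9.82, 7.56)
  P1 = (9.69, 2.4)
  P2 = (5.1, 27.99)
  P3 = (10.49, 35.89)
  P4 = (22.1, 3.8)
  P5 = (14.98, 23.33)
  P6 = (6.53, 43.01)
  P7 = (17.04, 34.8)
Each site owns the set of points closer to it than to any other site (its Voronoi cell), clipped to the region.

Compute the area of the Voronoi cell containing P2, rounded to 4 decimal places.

1. box [0,29]×[0,48]: [(0, 0) (29, 0) (29, 48) (0, 48)]
2. ⊥bis P2·P0 via (7.46,17.775): [(0, 16.0515) (29, 22.7514) (29, 48) (0, 48)]  |A|=829.3573
3. ⊥bis P2·P1 via (7.395,15.195): [(0, 16.0515) (29, 22.7514) (29, 48) (0, 48)]  |A|=829.3573
4. ⊥bis P2·P3 via (7.795,31.94): [(0, 37.2584) (0, 16.0515) (23.2198, 21.416)]  |A|=246.2091
5. ⊥bis P2·P4 via (13.6,15.895): [(22.3249, 22.0266) (0, 37.2584) (0, 16.0515) (20.5923, 20.809)]  |A|=245.1354
6. ⊥bis P2·P5 via (10.04,25.66): [(11.7343, 29.2523) (0, 37.2584) (0, 16.0515) (6.1817, 17.4797)]  |A|=156.8463
7. ⊥bis P2·P6 via (5.815,35.5): [(11.7343, 29.2523) (2.0521, 35.8583) (0, 36.0536) (0, 16.0515) (6.1817, 17.4797)]  |A|=155.6102
8. ⊥bis P2·P7 via (11.07,31.395): [(11.7343, 29.2523) (2.0521, 35.8583) (0, 36.0536) (0, 16.0515) (6.1817, 17.4797)]  |A|=155.6102
9. canonical 5-gon: [(11.7343, 29.2523) (2.0521, 35.8583) (0, 36.0536) (0, 16.0515) (6.1817, 17.4797)]
10. shoelace: 155.6102

Area of P2's cell: 155.6102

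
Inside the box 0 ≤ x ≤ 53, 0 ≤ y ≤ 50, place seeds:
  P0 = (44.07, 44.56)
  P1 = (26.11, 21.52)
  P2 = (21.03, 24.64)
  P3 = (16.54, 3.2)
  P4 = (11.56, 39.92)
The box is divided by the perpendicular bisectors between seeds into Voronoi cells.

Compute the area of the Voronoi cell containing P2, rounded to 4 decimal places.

1. box [0,53]×[0,50]: [(0, 0) (53, 0) (53, 50) (0, 50)]
2. ⊥bis P2·P0 via (32.55,34.6): [(0, 0) (53, 0) (53, 10.947) (19.2354, 50) (0, 50)]  |A|=1990.6957
3. ⊥bis P2·P1 via (23.57,23.08): [(0, 0) (9.3949, 0) (31.4364, 35.8881) (19.2354, 50) (0, 50)]  |A|=1090.2157
4. ⊥bis P2·P3 via (18.785,13.92): [(0, 17.854) (18.04, 14.076) (31.4364, 35.8881) (19.2354, 50) (0, 50)]  |A|=863.0515
5. ⊥bis P2·P4 via (16.295,32.28): [(0, 22.1809) (0, 17.854) (18.04, 14.076) (31.4364, 35.8881) (28.1848, 39.6489)]  |A|=371.46
6. canonical 5-gon: [(0, 22.1809) (0, 17.854) (18.04, 14.076) (31.4364, 35.8881) (28.1848, 39.6489)]
7. shoelace: 371.46

Area of P2's cell: 371.4600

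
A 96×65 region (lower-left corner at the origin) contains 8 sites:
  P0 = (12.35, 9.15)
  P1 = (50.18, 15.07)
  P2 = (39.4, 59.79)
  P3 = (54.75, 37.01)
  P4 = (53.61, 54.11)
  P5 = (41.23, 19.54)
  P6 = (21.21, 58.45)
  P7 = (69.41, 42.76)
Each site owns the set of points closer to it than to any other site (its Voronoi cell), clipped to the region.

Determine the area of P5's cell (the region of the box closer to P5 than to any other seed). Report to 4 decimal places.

Area of P5's cell: 674.9373

1. box [0,96]×[0,65]: [(0, 0) (96, 0) (96, 65) (0, 65)]
2. ⊥bis P5·P0 via (26.79,14.345): [(31.9508, 0) (96, 0) (96, 65) (8.5661, 65)]  |A|=4923.1991
3. ⊥bis P5·P1 via (45.705,17.305): [(31.9508, 0) (37.0622, 0) (69.5259, 65) (8.5661, 65)]  |A|=2147.3099
4. ⊥bis P5·P2 via (40.315,39.665): [(18.045, 38.6525) (31.9508, 0) (37.0622, 0) (57.2572, 40.4353)]  |A|=873.5593
5. ⊥bis P5·P3 via (47.99,28.275): [(33.6631, 39.3626) (18.045, 38.6525) (31.9508, 0) (37.0622, 0) (50.2935, 26.4923)]  |A|=712.8081
6. ⊥bis P5·P4 via (47.42,36.825): [(33.6631, 39.3626) (18.045, 38.6525) (31.9508, 0) (37.0622, 0) (50.2935, 26.4923)]  |A|=712.8081
7. ⊥bis P5·P6 via (31.22,38.995): [(33.6631, 39.3626) (31.7668, 39.2763) (19.9989, 33.2215) (31.9508, 0) (37.0622, 0) (50.2935, 26.4923)]  |A|=674.9373
8. ⊥bis P5·P7 via (55.32,31.15): [(33.6631, 39.3626) (31.7668, 39.2763) (19.9989, 33.2215) (31.9508, 0) (37.0622, 0) (50.2935, 26.4923)]  |A|=674.9373
9. canonical 6-gon: [(33.6631, 39.3626) (31.7668, 39.2763) (19.9989, 33.2215) (31.9508, 0) (37.0622, 0) (50.2935, 26.4923)]
10. shoelace: 674.9373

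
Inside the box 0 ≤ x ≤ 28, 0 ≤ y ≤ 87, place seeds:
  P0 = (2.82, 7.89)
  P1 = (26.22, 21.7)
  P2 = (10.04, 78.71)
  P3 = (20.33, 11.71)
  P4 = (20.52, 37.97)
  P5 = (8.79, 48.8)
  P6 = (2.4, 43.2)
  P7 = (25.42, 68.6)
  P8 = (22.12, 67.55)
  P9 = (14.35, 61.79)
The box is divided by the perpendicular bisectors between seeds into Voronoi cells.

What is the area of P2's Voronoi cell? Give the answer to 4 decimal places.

Area of P2's cell: 362.3337

1. box [0,28]×[0,87]: [(0, 0) (28, 0) (28, 87) (0, 87)]
2. ⊥bis P2·P0 via (6.43,43.3): [(0, 43.9555) (28, 41.101) (28, 87) (0, 87)]  |A|=1245.209
3. ⊥bis P2·P1 via (18.13,50.205): [(0, 45.0595) (28, 53.0062) (28, 87) (0, 87)]  |A|=1063.0798
4. ⊥bis P2·P3 via (15.185,45.21): [(0, 45.0595) (28, 53.0062) (28, 87) (0, 87)]  |A|=1063.0798
5. ⊥bis P2·P4 via (15.28,58.34): [(0, 54.4094) (28, 61.6121) (28, 87) (0, 87)]  |A|=811.6995
6. ⊥bis P2·P5 via (9.415,63.755): [(0, 64.1485) (28, 62.9783) (28, 87) (0, 87)]  |A|=656.2253
7. ⊥bis P2·P6 via (6.22,60.955): [(0, 64.1485) (28, 62.9783) (28, 87) (0, 87)]  |A|=656.2253
8. ⊥bis P2·P7 via (17.73,73.655): [(0, 64.1485) (11.1739, 63.6815) (26.5023, 87) (0, 87)]  |A|=436.6679
9. ⊥bis P2·P8 via (16.08,73.13): [(0, 64.1485) (7.4932, 63.8353) (20.6036, 78.0265) (26.5023, 87) (0, 87)]  |A|=409.5424
10. ⊥bis P2·P9 via (12.195,70.25): [(0, 67.1436) (13.7961, 70.6579) (20.6036, 78.0265) (26.5023, 87) (0, 87)]  |A|=362.3337
11. canonical 5-gon: [(0, 67.1436) (13.7961, 70.6579) (20.6036, 78.0265) (26.5023, 87) (0, 87)]
12. shoelace: 362.3337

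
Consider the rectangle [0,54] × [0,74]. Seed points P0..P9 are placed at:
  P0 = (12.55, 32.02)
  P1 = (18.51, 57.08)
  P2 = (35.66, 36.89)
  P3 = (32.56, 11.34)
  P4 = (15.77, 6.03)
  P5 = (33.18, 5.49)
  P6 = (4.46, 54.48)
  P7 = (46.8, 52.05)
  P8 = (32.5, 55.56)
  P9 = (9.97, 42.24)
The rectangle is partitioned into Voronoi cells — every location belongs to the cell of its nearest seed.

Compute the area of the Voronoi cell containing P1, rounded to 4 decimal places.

Area of P1's cell: 412.1883

1. box [0,54]×[0,74]: [(0, 0) (54, 0) (54, 74) (0, 74)]
2. ⊥bis P1·P0 via (15.53,44.55): [(0, 48.2435) (54, 35.4007) (54, 74) (0, 74)]  |A|=1737.6067
3. ⊥bis P1·P2 via (27.085,46.985): [(0, 48.2435) (22.3179, 42.9356) (54, 69.8474) (54, 74) (0, 74)]  |A|=1191.934
4. ⊥bis P1·P3 via (25.535,34.21): [(0, 48.2435) (22.3179, 42.9356) (54, 69.8474) (54, 74) (0, 74)]  |A|=1191.934
5. ⊥bis P1·P4 via (17.14,31.555): [(0, 48.2435) (22.3179, 42.9356) (54, 69.8474) (54, 74) (0, 74)]  |A|=1191.934
6. ⊥bis P1·P5 via (25.845,31.285): [(0, 48.2435) (22.3179, 42.9356) (54, 69.8474) (54, 74) (0, 74)]  |A|=1191.934
7. ⊥bis P1·P6 via (11.485,55.78): [(13.4726, 45.0393) (22.3179, 42.9356) (54, 69.8474) (54, 74) (8.1133, 74)]  |A|=900.9466
8. ⊥bis P1·P7 via (32.655,54.565): [(13.4726, 45.0393) (22.3179, 42.9356) (32.0584, 51.2096) (36.1106, 74) (8.1133, 74)]  |A|=651.5354
9. ⊥bis P1·P8 via (25.505,56.32): [(13.4726, 45.0393) (22.3179, 42.9356) (24.227, 44.5573) (27.4259, 74) (8.1133, 74)]  |A|=447.9231
10. ⊥bis P1·P9 via (14.24,49.66): [(12.4242, 50.705) (23.7746, 44.1731) (24.227, 44.5573) (27.4259, 74) (8.1133, 74)]  |A|=412.1883
11. canonical 5-gon: [(12.4242, 50.705) (23.7746, 44.1731) (24.227, 44.5573) (27.4259, 74) (8.1133, 74)]
12. shoelace: 412.1883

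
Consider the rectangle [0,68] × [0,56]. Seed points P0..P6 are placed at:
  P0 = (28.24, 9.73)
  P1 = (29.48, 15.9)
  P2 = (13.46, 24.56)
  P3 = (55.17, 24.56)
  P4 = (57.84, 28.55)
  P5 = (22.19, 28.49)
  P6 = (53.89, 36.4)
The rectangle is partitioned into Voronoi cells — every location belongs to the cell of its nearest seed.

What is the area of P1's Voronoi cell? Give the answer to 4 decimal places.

1. box [0,68]×[0,56]: [(0, 0) (68, 0) (68, 56) (0, 56)]
2. ⊥bis P1·P0 via (28.86,12.815): [(0, 18.6151) (68, 4.9489) (68, 56) (0, 56)]  |A|=3006.8239
3. ⊥bis P1·P2 via (21.47,20.23): [(18.5786, 14.8813) (68, 4.9489) (68, 56) (40.8063, 56)]  |A|=1820.5913
4. ⊥bis P1·P3 via (42.325,20.23): [(34.315, 43.9918) (18.5786, 14.8813) (45.9847, 9.3734)]  |A|=442.2395
5. ⊥bis P1·P4 via (43.66,22.225): [(35.4414, 40.6502) (34.1155, 43.6227) (18.5786, 14.8813) (45.9847, 9.3734)]  |A|=441.6984
6. ⊥bis P1·P5 via (25.835,22.195): [(39.0778, 29.863) (21.0274, 19.4113) (18.5786, 14.8813) (45.9847, 9.3734)]  |A|=289.8351
7. ⊥bis P1·P6 via (41.685,26.15): [(39.4204, 28.8465) (38.734, 29.6639) (21.0274, 19.4113) (18.5786, 14.8813) (45.9847, 9.3734)]  |A|=289.6263
8. canonical 5-gon: [(39.4204, 28.8465) (38.734, 29.6639) (21.0274, 19.4113) (18.5786, 14.8813) (45.9847, 9.3734)]
9. shoelace: 289.6263

Area of P1's cell: 289.6263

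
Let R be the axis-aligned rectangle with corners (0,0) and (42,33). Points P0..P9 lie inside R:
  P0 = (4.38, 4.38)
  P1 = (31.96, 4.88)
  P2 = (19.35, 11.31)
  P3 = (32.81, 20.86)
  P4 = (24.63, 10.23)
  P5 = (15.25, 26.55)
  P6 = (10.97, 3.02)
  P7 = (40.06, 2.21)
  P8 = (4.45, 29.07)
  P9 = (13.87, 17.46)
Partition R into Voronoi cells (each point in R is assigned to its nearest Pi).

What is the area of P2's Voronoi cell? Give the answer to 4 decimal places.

1. box [0,42]×[0,33]: [(0, 0) (42, 0) (42, 33) (0, 33)]
2. ⊥bis P2·P0 via (11.865,7.845): [(15.4967, 0) (42, 0) (42, 33) (0.2201, 33)]  |A|=1126.6736
3. ⊥bis P2·P1 via (25.655,8.095): [(15.4967, 0) (21.5273, 0) (38.3544, 33) (0.2201, 33)]  |A|=728.7205
4. ⊥bis P2·P3 via (26.08,16.085): [(15.4967, 0) (21.5273, 0) (28.2033, 13.0924) (14.0786, 33) (0.2201, 33)]  |A|=487.0851
5. ⊥bis P2·P4 via (21.99,10.77): [(15.4967, 0) (19.787, 0) (23.7491, 19.3702) (14.0786, 33) (0.2201, 33)]  |A|=420.1182
6. ⊥bis P2·P5 via (17.3,18.93): [(7.9037, 16.4021) (15.4967, 0) (19.787, 0) (23.7491, 19.3702) (22.9777, 20.4575)]  |A|=192.5295
7. ⊥bis P2·P6 via (15.16,7.165): [(7.9037, 16.4021) (9.5586, 12.8272) (20.2087, 2.0615) (23.7491, 19.3702) (22.9777, 20.4575)]  |A|=151.7654
8. ⊥bis P2·P7 via (29.705,6.76): [(7.9037, 16.4021) (9.5586, 12.8272) (20.2087, 2.0615) (23.7491, 19.3702) (22.9777, 20.4575)]  |A|=151.7654
9. ⊥bis P2·P8 via (11.9,20.19): [(7.9037, 16.4021) (9.5586, 12.8272) (20.2087, 2.0615) (23.7491, 19.3702) (22.9777, 20.4575)]  |A|=151.7654
10. ⊥bis P2·P9 via (16.61,14.385): [(12.0432, 10.3157) (20.2087, 2.0615) (23.7491, 19.3702) (23.1509, 20.2133)]  |A|=92.9224
11. canonical 4-gon: [(12.0432, 10.3157) (20.2087, 2.0615) (23.7491, 19.3702) (23.1509, 20.2133)]
12. shoelace: 92.9224

Area of P2's cell: 92.9224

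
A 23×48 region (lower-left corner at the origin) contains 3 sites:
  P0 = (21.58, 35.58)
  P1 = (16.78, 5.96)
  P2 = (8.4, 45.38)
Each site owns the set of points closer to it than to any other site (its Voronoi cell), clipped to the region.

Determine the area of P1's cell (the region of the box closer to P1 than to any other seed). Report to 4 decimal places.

1. box [0,23]×[0,48]: [(0, 0) (23, 0) (23, 48) (0, 48)]
2. ⊥bis P1·P0 via (19.18,20.77): [(0, 23.8782) (0, 0) (23, 0) (23, 20.151)]  |A|=506.335
3. ⊥bis P1·P2 via (12.59,25.67): [(2.3612, 23.4955) (0, 22.9936) (0, 0) (23, 0) (23, 20.151)]  |A|=505.2907
4. canonical 5-gon: [(2.3612, 23.4955) (0, 22.9936) (0, 0) (23, 0) (23, 20.151)]
5. shoelace: 505.2907

Area of P1's cell: 505.2907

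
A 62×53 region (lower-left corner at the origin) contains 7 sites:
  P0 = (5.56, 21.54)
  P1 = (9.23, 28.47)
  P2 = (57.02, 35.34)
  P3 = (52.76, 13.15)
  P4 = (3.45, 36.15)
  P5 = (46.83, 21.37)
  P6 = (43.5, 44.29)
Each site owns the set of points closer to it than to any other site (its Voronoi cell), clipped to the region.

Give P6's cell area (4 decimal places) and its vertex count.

Area of P6's cell: 594.9964 (5 vertices)

1. box [0,62]×[0,53]: [(0, 0) (62, 0) (62, 53) (0, 53)]
2. ⊥bis P6·P0 via (24.53,32.915): [(44.2669, 0) (62, 0) (62, 53) (12.4864, 53)]  |A|=1782.0385
3. ⊥bis P6·P1 via (26.365,36.38): [(39.4533, 8.0275) (44.2669, 0) (62, 0) (62, 53) (18.6927, 53)]  |A|=1642.4815
4. ⊥bis P6·P2 via (50.26,39.815): [(35.2479, 17.1375) (58.9882, 53) (18.6927, 53)]  |A|=722.5489
5. ⊥bis P6·P3 via (48.13,28.72): [(32.1014, 23.9536) (41.6372, 26.7893) (58.9882, 53) (18.6927, 53)]  |A|=685.589
6. ⊥bis P6·P4 via (23.475,40.22): [(22.5961, 44.5444) (32.1014, 23.9536) (41.6372, 26.7893) (58.9882, 53) (20.8775, 53)]  |A|=676.3522
7. ⊥bis P6·P5 via (45.165,32.83): [(22.5961, 44.5444) (29.0824, 30.4934) (45.6862, 32.9057) (58.9882, 53) (20.8775, 53)]  |A|=594.9964
8. canonical 5-gon: [(22.5961, 44.5444) (29.0824, 30.4934) (45.6862, 32.9057) (58.9882, 53) (20.8775, 53)]
9. shoelace: 594.9964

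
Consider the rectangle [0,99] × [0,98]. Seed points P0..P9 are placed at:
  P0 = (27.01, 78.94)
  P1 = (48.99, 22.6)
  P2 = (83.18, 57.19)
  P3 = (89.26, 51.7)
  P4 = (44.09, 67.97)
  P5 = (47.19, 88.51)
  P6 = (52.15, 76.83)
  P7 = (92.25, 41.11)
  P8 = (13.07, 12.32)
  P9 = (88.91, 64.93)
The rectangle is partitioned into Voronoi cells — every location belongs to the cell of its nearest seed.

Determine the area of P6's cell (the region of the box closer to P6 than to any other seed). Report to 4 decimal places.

1. box [0,99]×[0,98]: [(0, 0) (99, 0) (99, 98) (0, 98)]
2. ⊥bis P6·P0 via (39.58,77.885): [(33.0431, 0) (99, 0) (99, 98) (41.2683, 98)]  |A|=6060.7431
3. ⊥bis P6·P1 via (50.57,49.715): [(37.2807, 50.4894) (99, 46.893) (99, 98) (41.2683, 98)]  |A|=2948.5813
4. ⊥bis P6·P2 via (67.665,67.01): [(37.2807, 50.4894) (56.4997, 49.3695) (87.2797, 98) (41.2683, 98)]  |A|=1577.5661
5. ⊥bis P6·P3 via (70.705,64.265): [(37.2807, 50.4894) (56.4997, 49.3695) (87.2797, 98) (41.2683, 98)]  |A|=1577.5661
6. ⊥bis P6·P4 via (48.12,72.4): [(39.7581, 80.0069) (62.6883, 59.1471) (87.2797, 98) (41.2683, 98)]  |A|=1115.8821
7. ⊥bis P6·P5 via (49.67,82.67): [(40.9167, 78.9529) (62.6883, 59.1471) (87.2797, 98) (85.7697, 98)]  |A|=680.8499
8. ⊥bis P6·P7 via (72.2,58.97): [(40.9167, 78.9529) (62.6883, 59.1471) (87.2797, 98) (85.7697, 98)]  |A|=680.8499
9. ⊥bis P6·P8 via (32.61,44.575): [(40.9167, 78.9529) (62.6883, 59.1471) (87.2797, 98) (85.7697, 98)]  |A|=680.8499
10. ⊥bis P6·P9 via (70.53,70.88): [(78.2797, 94.8193) (40.9167, 78.9529) (62.6883, 59.1471) (70.965, 72.2239)]  |A|=588.4016
11. canonical 4-gon: [(78.2797, 94.8193) (40.9167, 78.9529) (62.6883, 59.1471) (70.965, 72.2239)]
12. shoelace: 588.4016

Area of P6's cell: 588.4016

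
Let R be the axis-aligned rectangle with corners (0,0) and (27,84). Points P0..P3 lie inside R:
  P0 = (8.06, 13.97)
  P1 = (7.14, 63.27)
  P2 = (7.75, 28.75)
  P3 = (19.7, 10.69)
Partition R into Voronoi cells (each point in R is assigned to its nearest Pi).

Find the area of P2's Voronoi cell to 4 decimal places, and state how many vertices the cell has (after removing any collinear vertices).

1. box [0,27]×[0,84]: [(0, 0) (27, 0) (27, 84) (0, 84)]
2. ⊥bis P2·P0 via (7.905,21.36): [(0, 21.1942) (27, 21.7605) (27, 84) (0, 84)]  |A|=1688.1115
3. ⊥bis P2·P1 via (7.445,46.01): [(0, 45.8784) (0, 21.1942) (27, 21.7605) (27, 46.3556)]  |A|=665.2704
4. ⊥bis P2·P3 via (13.725,19.72): [(0, 45.8784) (0, 21.1942) (16.4752, 21.5398) (27, 28.5038) (27, 46.3556)]  |A|=629.7842
5. canonical 5-gon: [(0, 45.8784) (0, 21.1942) (16.4752, 21.5398) (27, 28.5038) (27, 46.3556)]
6. shoelace: 629.7842

Area of P2's cell: 629.7842 (5 vertices)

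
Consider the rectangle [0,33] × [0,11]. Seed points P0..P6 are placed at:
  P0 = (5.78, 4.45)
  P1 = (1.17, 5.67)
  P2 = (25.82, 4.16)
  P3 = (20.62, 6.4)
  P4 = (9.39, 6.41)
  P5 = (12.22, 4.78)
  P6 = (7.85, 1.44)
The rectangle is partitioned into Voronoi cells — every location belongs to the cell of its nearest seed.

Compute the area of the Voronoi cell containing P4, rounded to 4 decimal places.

1. box [0,33]×[0,11]: [(0, 0) (33, 0) (33, 11) (0, 11)]
2. ⊥bis P4·P0 via (7.585,5.43): [(10.5331, 0) (33, 0) (33, 11) (4.5608, 11)]  |A|=279.9831
3. ⊥bis P4·P1 via (5.28,6.04): [(4.8877, 10.398) (10.5331, 0) (33, 0) (33, 11) (4.8335, 11)]  |A|=279.901
4. ⊥bis P4·P2 via (17.605,5.285): [(4.8877, 10.398) (10.5331, 0) (16.8812, 0) (18.3876, 11) (4.8335, 11)]  |A|=110.8799
5. ⊥bis P4·P3 via (15.005,6.405): [(4.8877, 10.398) (10.5331, 0) (14.9993, 0) (15.0091, 11) (4.8335, 11)]  |A|=81.9471
6. ⊥bis P4·P5 via (10.805,5.595): [(4.8877, 10.398) (9.1014, 2.6371) (13.9181, 11) (4.8335, 11)]  |A|=39.0448
7. ⊥bis P4·P6 via (8.62,3.925): [(4.8877, 10.398) (8.3581, 4.0062) (9.6579, 3.6034) (13.9181, 11) (4.8335, 11)]  |A|=38.3047
8. canonical 5-gon: [(4.8877, 10.398) (8.3581, 4.0062) (9.6579, 3.6034) (13.9181, 11) (4.8335, 11)]
9. shoelace: 38.3047

Area of P4's cell: 38.3047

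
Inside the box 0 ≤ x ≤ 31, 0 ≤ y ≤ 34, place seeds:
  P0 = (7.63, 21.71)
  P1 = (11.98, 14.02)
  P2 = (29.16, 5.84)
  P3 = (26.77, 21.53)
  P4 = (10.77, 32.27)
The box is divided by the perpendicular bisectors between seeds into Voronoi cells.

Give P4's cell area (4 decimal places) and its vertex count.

1. box [0,31]×[0,34]: [(0, 0) (31, 0) (31, 34) (0, 34)]
2. ⊥bis P4·P0 via (9.2,26.99): [(0, 29.7256) (31, 20.5078) (31, 34) (0, 34)]  |A|=275.3822
3. ⊥bis P4·P1 via (11.375,23.145): [(0, 29.7256) (20.1699, 23.7281) (31, 24.4462) (31, 34) (0, 34)]  |A|=254.0558
4. ⊥bis P4·P2 via (19.965,19.055): [(0, 29.7256) (20.1699, 23.7281) (27.367, 24.2053) (31, 26.7332) (31, 34) (0, 34)]  |A|=249.9014
5. ⊥bis P4·P3 via (18.77,26.9): [(0, 29.7256) (17.2281, 24.6029) (23.5359, 34) (0, 34)]  |A|=147.4046
6. canonical 4-gon: [(0, 29.7256) (17.2281, 24.6029) (23.5359, 34) (0, 34)]
7. shoelace: 147.4046

Area of P4's cell: 147.4046 (4 vertices)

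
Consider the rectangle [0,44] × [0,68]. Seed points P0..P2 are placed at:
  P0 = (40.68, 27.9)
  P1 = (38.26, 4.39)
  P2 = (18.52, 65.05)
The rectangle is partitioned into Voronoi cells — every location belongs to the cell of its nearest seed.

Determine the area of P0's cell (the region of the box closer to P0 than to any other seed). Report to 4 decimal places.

Area of P0's cell: 1055.9262

1. box [0,44]×[0,68]: [(0, 0) (44, 0) (44, 68) (0, 68)]
2. ⊥bis P0·P1 via (39.47,16.145): [(0, 20.2078) (44, 15.6787) (44, 68) (0, 68)]  |A|=2202.496
3. ⊥bis P0·P2 via (29.6,46.475): [(0, 28.8186) (0, 20.2078) (44, 15.6787) (44, 55.0646)]  |A|=1055.9262
4. canonical 4-gon: [(0, 28.8186) (0, 20.2078) (44, 15.6787) (44, 55.0646)]
5. shoelace: 1055.9262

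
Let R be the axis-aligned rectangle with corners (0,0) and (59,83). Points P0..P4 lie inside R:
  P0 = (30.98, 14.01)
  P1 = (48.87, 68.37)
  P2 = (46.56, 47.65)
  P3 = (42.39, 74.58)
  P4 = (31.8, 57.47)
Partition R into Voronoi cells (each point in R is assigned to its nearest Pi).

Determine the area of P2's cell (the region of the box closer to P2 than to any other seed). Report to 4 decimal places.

1. box [0,59]×[0,83]: [(0, 0) (59, 0) (59, 83) (0, 83)]
2. ⊥bis P2·P0 via (38.77,30.83): [(0, 48.7859) (59, 21.4607) (59, 83) (0, 83)]  |A|=2824.7253
3. ⊥bis P2·P1 via (47.715,58.01): [(0, 63.3296) (0, 48.7859) (59, 21.4607) (59, 56.7519)]  |A|=1470.1282
4. ⊥bis P2·P3 via (44.475,61.115): [(34.1729, 59.5198) (0, 54.2282) (0, 48.7859) (59, 21.4607) (59, 56.7519)]  |A|=1314.6184
5. ⊥bis P2·P4 via (39.18,52.56): [(43.1449, 58.5195) (28.0316, 35.8034) (59, 21.4607) (59, 56.7519)]  |A|=739.8958
6. canonical 4-gon: [(43.1449, 58.5195) (28.0316, 35.8034) (59, 21.4607) (59, 56.7519)]
7. shoelace: 739.8958

Area of P2's cell: 739.8958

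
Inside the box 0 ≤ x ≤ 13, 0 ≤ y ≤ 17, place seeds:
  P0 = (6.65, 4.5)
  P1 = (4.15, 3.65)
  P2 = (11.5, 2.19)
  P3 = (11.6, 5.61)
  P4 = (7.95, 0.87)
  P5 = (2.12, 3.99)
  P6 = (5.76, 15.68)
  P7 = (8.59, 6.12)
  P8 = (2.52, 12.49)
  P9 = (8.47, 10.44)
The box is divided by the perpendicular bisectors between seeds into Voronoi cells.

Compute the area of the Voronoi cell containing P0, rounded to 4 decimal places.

Area of P0's cell: 13.7704

1. box [0,13]×[0,17]: [(0, 0) (13, 0) (13, 17) (0, 17)]
2. ⊥bis P0·P1 via (5.4,4.075): [(6.7855, 0) (13, 0) (13, 17) (1.0055, 17)]  |A|=154.7765
3. ⊥bis P0·P2 via (9.075,3.345): [(6.7855, 0) (7.4818, 0) (13, 11.5858) (13, 17) (1.0055, 17)]  |A|=122.8102
4. ⊥bis P0·P3 via (9.125,5.055): [(6.7855, 0) (7.4818, 0) (9.3697, 3.9638) (6.4464, 17) (1.0055, 17)]  |A|=70.2656
5. ⊥bis P0·P4 via (7.3,2.685): [(6.0275, 2.2293) (9.061, 3.3157) (9.3697, 3.9638) (6.4464, 17) (1.0055, 17)]  |A|=65.3182
6. ⊥bis P0·P5 via (4.385,4.245): [(3.9111, 8.454) (6.0275, 2.2293) (9.061, 3.3157) (9.3697, 3.9638) (6.4464, 17) (2.949, 17)]  |A|=57.0136
7. ⊥bis P0·P6 via (6.205,10.09): [(3.749, 9.8945) (3.9111, 8.454) (6.0275, 2.2293) (9.061, 3.3157) (9.3697, 3.9638) (7.9645, 10.2301)]  |A|=30.0639
8. ⊥bis P0·P7 via (7.62,5.31): [(3.7891, 9.8977) (3.749, 9.8945) (3.9111, 8.454) (6.0275, 2.2293) (9.061, 3.3157) (9.1425, 3.4867)]  |A|=14.7429
9. ⊥bis P0·P8 via (4.585,8.495): [(4.8472, 8.6305) (4, 8.1926) (6.0275, 2.2293) (9.061, 3.3157) (9.1425, 3.4867)]  |A|=13.8971
10. ⊥bis P0·P9 via (7.56,7.47): [(5.2168, 8.188) (4.4472, 8.4238) (4, 8.1926) (6.0275, 2.2293) (9.061, 3.3157) (9.1425, 3.4867)]  |A|=13.7704
11. canonical 6-gon: [(5.2168, 8.188) (4.4472, 8.4238) (4, 8.1926) (6.0275, 2.2293) (9.061, 3.3157) (9.1425, 3.4867)]
12. shoelace: 13.7704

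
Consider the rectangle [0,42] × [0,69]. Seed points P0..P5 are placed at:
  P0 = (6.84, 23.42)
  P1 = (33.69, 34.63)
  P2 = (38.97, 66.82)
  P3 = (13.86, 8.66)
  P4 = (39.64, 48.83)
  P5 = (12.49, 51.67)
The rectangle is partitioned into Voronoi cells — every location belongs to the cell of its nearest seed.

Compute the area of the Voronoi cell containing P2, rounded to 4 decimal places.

1. box [0,42]×[0,69]: [(0, 0) (42, 0) (42, 69) (0, 69)]
2. ⊥bis P2·P0 via (22.905,45.12): [(0, 62.0771) (42, 30.9835) (42, 69) (0, 69)]  |A|=943.7268
3. ⊥bis P2·P1 via (36.33,50.725): [(0, 62.0771) (9.3581, 55.1491) (42, 49.795) (42, 69) (0, 69)]  |A|=636.706
4. ⊥bis P2·P3 via (26.415,37.74): [(0, 62.0771) (9.3581, 55.1491) (42, 49.795) (42, 69) (0, 69)]  |A|=636.706
5. ⊥bis P2·P4 via (39.305,57.825): [(0, 62.0771) (7.351, 56.6349) (42, 57.9254) (42, 69) (0, 69)]  |A|=476.9737
6. ⊥bis P2·P5 via (25.73,59.245): [(26.8087, 57.3596) (42, 57.9254) (42, 69) (20.1489, 69)]  |A|=211.297
7. canonical 4-gon: [(26.8087, 57.3596) (42, 57.9254) (42, 69) (20.1489, 69)]
8. shoelace: 211.297

Area of P2's cell: 211.2970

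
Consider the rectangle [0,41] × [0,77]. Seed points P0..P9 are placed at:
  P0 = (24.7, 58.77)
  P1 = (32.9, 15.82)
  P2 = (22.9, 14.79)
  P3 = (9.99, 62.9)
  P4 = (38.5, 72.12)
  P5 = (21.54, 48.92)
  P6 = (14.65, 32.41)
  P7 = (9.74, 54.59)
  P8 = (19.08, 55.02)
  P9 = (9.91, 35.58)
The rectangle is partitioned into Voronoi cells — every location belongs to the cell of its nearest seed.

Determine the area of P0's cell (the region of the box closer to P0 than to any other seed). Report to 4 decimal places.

Area of P0's cell: 312.5551

1. box [0,41]×[0,77]: [(0, 0) (41, 0) (41, 77) (0, 77)]
2. ⊥bis P0·P1 via (28.8,37.295): [(0, 31.7965) (41, 39.6242) (41, 77) (0, 77)]  |A|=1692.875
3. ⊥bis P0·P2 via (23.8,36.78): [(0, 37.7541) (25.6961, 36.7024) (41, 39.6242) (41, 77) (0, 77)]  |A|=1616.332
4. ⊥bis P0·P3 via (17.345,60.835): [(10.7413, 37.3145) (25.6961, 36.7024) (41, 39.6242) (41, 77) (21.8835, 77)]  |A|=971.3256
5. ⊥bis P0·P4 via (31.6,65.445): [(21.5547, 75.8289) (10.7413, 37.3145) (25.6961, 36.7024) (41, 39.6242) (41, 55.7281)]  |A|=753.3133
6. ⊥bis P0·P5 via (23.12,53.845): [(21.5547, 75.8289) (16.0218, 56.1222) (41, 48.1089) (41, 55.7281)]  |A|=342.3667
7. ⊥bis P0·P6 via (19.675,45.59): [(21.5547, 75.8289) (16.0218, 56.1222) (41, 48.1089) (41, 55.7281)]  |A|=342.3667
8. ⊥bis P0·P7 via (17.22,56.68): [(21.5547, 75.8289) (16.7005, 58.5394) (17.5092, 55.645) (41, 48.1089) (41, 55.7281)]  |A|=340.4072
9. ⊥bis P0·P8 via (21.89,56.895): [(21.5547, 75.8289) (17.9124, 62.856) (24.1444, 53.5163) (41, 48.1089) (41, 55.7281)]  |A|=312.5551
10. ⊥bis P0·P9 via (17.305,47.175): [(21.5547, 75.8289) (17.9124, 62.856) (24.1444, 53.5163) (41, 48.1089) (41, 55.7281)]  |A|=312.5551
11. canonical 5-gon: [(21.5547, 75.8289) (17.9124, 62.856) (24.1444, 53.5163) (41, 48.1089) (41, 55.7281)]
12. shoelace: 312.5551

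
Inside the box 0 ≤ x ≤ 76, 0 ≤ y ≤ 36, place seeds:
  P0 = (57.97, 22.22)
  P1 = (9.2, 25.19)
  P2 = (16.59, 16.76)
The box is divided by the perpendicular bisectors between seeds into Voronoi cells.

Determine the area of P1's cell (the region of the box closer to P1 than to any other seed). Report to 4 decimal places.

Area of P1's cell: 395.3913

1. box [0,76]×[0,36]: [(0, 0) (76, 0) (76, 36) (0, 36)]
2. ⊥bis P1·P0 via (33.585,23.705): [(0, 0) (32.1414, 0) (34.3337, 36) (0, 36)]  |A|=1196.5527
3. ⊥bis P1·P2 via (12.895,20.975): [(0, 9.6708) (30.0345, 36) (0, 36)]  |A|=395.3913
4. canonical 3-gon: [(0, 9.6708) (30.0345, 36) (0, 36)]
5. shoelace: 395.3913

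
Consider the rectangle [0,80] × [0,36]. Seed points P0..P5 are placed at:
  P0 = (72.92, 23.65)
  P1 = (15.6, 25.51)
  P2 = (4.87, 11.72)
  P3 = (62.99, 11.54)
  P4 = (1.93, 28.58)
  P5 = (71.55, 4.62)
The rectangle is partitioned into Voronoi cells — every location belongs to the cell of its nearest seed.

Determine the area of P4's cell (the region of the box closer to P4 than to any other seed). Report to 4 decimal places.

1. box [0,80]×[0,36]: [(0, 0) (80, 0) (80, 36) (0, 36)]
2. ⊥bis P4·P0 via (37.425,26.115): [(0, 0) (35.6114, 0) (38.1115, 36) (0, 36)]  |A|=1327.0119
3. ⊥bis P4·P1 via (8.765,27.045): [(0, 0) (2.6913, 0) (10.7761, 36) (0, 36)]  |A|=242.4125
4. ⊥bis P4·P2 via (3.4,20.15): [(0, 19.5571) (7.3721, 20.8426) (10.7761, 36) (0, 36)]  |A|=142.2778
5. ⊥bis P4·P3 via (32.46,20.06): [(0, 19.5571) (7.3721, 20.8426) (10.7761, 36) (0, 36)]  |A|=142.2778
6. ⊥bis P4·P5 via (36.74,16.6): [(0, 19.5571) (7.3721, 20.8426) (10.7761, 36) (0, 36)]  |A|=142.2778
7. canonical 4-gon: [(0, 19.5571) (7.3721, 20.8426) (10.7761, 36) (0, 36)]
8. shoelace: 142.2778

Area of P4's cell: 142.2778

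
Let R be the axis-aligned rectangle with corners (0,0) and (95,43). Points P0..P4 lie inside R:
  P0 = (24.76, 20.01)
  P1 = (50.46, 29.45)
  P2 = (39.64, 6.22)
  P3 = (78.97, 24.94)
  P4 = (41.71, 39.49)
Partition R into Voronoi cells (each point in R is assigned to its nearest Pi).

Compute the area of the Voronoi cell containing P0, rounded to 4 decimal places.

1. box [0,95]×[0,43]: [(0, 0) (95, 0) (95, 43) (0, 43)]
2. ⊥bis P0·P1 via (37.61,24.73): [(0, 0) (46.6937, 0) (30.8992, 43) (0, 43)]  |A|=1668.2464
3. ⊥bis P0·P2 via (32.2,13.115): [(0, 0) (20.0457, 0) (39.1298, 20.5925) (30.8992, 43) (0, 43)]  |A|=1393.8718
4. ⊥bis P0·P3 via (51.865,22.475): [(0, 0) (20.0457, 0) (39.1298, 20.5925) (30.8992, 43) (0, 43)]  |A|=1393.8718
5. ⊥bis P0·P4 via (33.235,29.75): [(0, 0) (20.0457, 0) (39.1298, 20.5925) (36.955, 26.5131) (18.0073, 43) (0, 43)]  |A|=1287.5983
6. canonical 6-gon: [(0, 0) (20.0457, 0) (39.1298, 20.5925) (36.955, 26.5131) (18.0073, 43) (0, 43)]
7. shoelace: 1287.5983

Area of P0's cell: 1287.5983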